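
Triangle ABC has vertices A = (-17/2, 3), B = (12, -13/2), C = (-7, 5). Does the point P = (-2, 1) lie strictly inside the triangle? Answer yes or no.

Barycentric coordinates of P: (74/221, 64/221, 83/221).
The three coordinates are positive, positive, positive; a point is interior exactly when all three are positive.

yes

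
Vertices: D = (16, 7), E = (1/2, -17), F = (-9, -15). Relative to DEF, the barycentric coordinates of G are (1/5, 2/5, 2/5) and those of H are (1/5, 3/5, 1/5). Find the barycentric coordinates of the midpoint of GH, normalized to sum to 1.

(1/5, 1/2, 3/10)

Since both coordinate triples sum to 1, the midpoint's barycentrics are the componentwise average.
(1/5+1/5)/2 = 1/5; similarly 1/2 and 3/10.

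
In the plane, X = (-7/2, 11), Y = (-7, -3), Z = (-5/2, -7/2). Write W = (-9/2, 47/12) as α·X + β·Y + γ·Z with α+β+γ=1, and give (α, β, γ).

Signed area of the reference triangle: [XYZ] = ½·((-7/2)·(-3−(-7/2)) + (-7)·(-7/2−11) + (-5/2)·(11−(-3))) = ½·(-7/4 + 203/2 − 35) = 259/8.
[WYZ] = ½·((-9/2)·(-3−(-7/2)) + (-7)·(-7/2−(47/12)) + (-5/2)·(47/12−(-3))) = ½·(-9/4 + 623/12 − 415/24) = 259/16, so the X-coordinate is (259/16)/(259/8) = 1/2.
[XWZ] = ½·((-7/2)·(47/12−(-7/2)) + (-9/2)·(-7/2−11) + (-5/2)·(11−(47/12))) = ½·(-623/24 + 261/4 − 425/24) = 259/24, so the Y-coordinate is 1/3.
[XYW] = ½·((-7/2)·(-3−(47/12)) + (-7)·(47/12−11) + (-9/2)·(11−(-3))) = ½·(581/24 + 595/12 − 63) = 259/48, so the Z-coordinate is 1/6.
Check: 1/2 + 1/3 + 1/6 = 1.

(1/2, 1/3, 1/6)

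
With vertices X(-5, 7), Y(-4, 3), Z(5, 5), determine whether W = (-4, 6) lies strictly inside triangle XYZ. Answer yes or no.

yes

Barycentric coordinates of W: (27/38, 4/19, 3/38).
The three coordinates are positive, positive, positive; a point is interior exactly when all three are positive.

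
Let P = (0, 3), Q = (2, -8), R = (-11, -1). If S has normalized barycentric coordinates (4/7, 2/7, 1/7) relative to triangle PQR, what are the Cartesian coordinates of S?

(-1, -5/7)

S = (4/7)·P + (2/7)·Q + (1/7)·R.
x-coordinate: (4/7)·0 + (2/7)·2 + (1/7)·(-11) = -1.
y-coordinate: (4/7)·3 + (2/7)·(-8) + (1/7)·(-1) = -5/7.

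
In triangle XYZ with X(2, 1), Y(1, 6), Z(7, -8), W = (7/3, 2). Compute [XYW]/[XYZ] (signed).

1/6

[XYZ] = ½·(2·(6−(-8)) + 1·(-8−1) + 7·(1−6)) = ½·(28 − 9 − 35) = -8.
[XYW] = ½·(2·(6−2) + 1·(2−1) + (7/3)·(1−6)) = ½·(8 + 1 − 35/3) = -4/3, so the ratio is (-4/3)/(-8) = 1/6.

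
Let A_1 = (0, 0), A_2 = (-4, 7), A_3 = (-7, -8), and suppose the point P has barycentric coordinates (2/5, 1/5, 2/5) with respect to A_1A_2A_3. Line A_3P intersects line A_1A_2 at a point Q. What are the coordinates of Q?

Line A_3P meets A_1A_2 where the A_3-coordinate vanishes; zeroing P's A_3-weight and renormalizing leaves A_1, A_2-weights 2/5 : 1/5 → (2/3, 1/3).
So Q = (2/3)·A_1 + (1/3)·A_2 = (-4/3, 7/3).

(-4/3, 7/3)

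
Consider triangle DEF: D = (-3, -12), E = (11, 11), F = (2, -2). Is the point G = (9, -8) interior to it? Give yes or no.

no

Barycentric coordinates of G: (29/5, 4, -44/5).
The three coordinates are positive, positive, negative; a point is interior exactly when all three are positive.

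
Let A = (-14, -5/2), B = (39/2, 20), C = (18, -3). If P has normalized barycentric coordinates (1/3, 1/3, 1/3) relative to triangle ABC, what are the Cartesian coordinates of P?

P = (1/3)·A + (1/3)·B + (1/3)·C.
x-coordinate: (1/3)·(-14) + (1/3)·(39/2) + (1/3)·18 = 47/6.
y-coordinate: (1/3)·(-5/2) + (1/3)·20 + (1/3)·(-3) = 29/6.

(47/6, 29/6)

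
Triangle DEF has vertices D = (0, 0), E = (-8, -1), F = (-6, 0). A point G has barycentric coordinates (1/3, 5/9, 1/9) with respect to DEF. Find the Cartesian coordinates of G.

(-46/9, -5/9)

G = (1/3)·D + (5/9)·E + (1/9)·F.
x-coordinate: (1/3)·0 + (5/9)·(-8) + (1/9)·(-6) = -46/9.
y-coordinate: (1/3)·0 + (5/9)·(-1) + (1/9)·0 = -5/9.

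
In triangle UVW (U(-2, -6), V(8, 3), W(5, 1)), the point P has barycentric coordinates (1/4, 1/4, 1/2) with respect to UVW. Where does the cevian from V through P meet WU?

Line VP meets WU where the V-coordinate vanishes; zeroing P's V-weight and renormalizing leaves W, U-weights 1/2 : 1/4 → (2/3, 1/3).
So Q = (2/3)·W + (1/3)·U = (8/3, -4/3).

(8/3, -4/3)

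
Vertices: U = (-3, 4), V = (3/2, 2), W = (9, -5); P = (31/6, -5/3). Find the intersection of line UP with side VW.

Barycentric coordinates of P with respect to UVW: (1/9, 1/3, 5/9).
On side VW the U-coordinate is zero; dropping P's U-weight 1/9 and renormalizing the remaining 1/3 : 5/9 gives weights 3/8, 5/8 on V, W.
Q = (3/8)·(3/2, 2) + (5/8)·(9, -5) = (99/16, -19/8).

(99/16, -19/8)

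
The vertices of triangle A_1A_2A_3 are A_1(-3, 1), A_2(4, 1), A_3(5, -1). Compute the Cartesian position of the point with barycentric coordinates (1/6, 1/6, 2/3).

(7/2, -1/3)

P = (1/6)·A_1 + (1/6)·A_2 + (2/3)·A_3.
x-coordinate: (1/6)·(-3) + (1/6)·4 + (2/3)·5 = 7/2.
y-coordinate: (1/6)·1 + (1/6)·1 + (2/3)·(-1) = -1/3.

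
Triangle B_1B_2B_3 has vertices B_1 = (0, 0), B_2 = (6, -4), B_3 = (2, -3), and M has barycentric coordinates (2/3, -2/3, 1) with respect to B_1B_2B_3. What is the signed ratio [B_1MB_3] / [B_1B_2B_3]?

-2/3

The signed ratio [B_1MB_3]/[B_1B_2B_3] equals the barycentric coordinate of M at vertex B_2, which is -2/3.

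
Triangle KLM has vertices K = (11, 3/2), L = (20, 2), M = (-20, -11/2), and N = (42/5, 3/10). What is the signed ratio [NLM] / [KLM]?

2/5

[KLM] = ½·(11·(2−(-11/2)) + 20·(-11/2−(3/2)) + (-20)·(3/2−2)) = ½·(165/2 − 140 + 10) = -95/4.
[NLM] = ½·((42/5)·(2−(-11/2)) + 20·(-11/2−(3/10)) + (-20)·(3/10−2)) = ½·(63 − 116 + 34) = -19/2, so the ratio is (-19/2)/(-95/4) = 2/5.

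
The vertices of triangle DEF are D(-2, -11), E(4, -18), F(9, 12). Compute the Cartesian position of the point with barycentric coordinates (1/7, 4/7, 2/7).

(32/7, -59/7)

G = (1/7)·D + (4/7)·E + (2/7)·F.
x-coordinate: (1/7)·(-2) + (4/7)·4 + (2/7)·9 = 32/7.
y-coordinate: (1/7)·(-11) + (4/7)·(-18) + (2/7)·12 = -59/7.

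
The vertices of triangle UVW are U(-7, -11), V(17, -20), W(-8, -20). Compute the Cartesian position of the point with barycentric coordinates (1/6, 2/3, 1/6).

(53/6, -37/2)

P = (1/6)·U + (2/3)·V + (1/6)·W.
x-coordinate: (1/6)·(-7) + (2/3)·17 + (1/6)·(-8) = 53/6.
y-coordinate: (1/6)·(-11) + (2/3)·(-20) + (1/6)·(-20) = -37/2.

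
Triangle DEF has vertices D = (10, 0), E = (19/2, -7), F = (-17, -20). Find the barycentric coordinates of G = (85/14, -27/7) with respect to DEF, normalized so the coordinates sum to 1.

(5/7, 1/7, 1/7)

Signed area of the reference triangle: [DEF] = ½·(10·(-7−(-20)) + (19/2)·(-20−0) + (-17)·(0−(-7))) = ½·(130 − 190 − 119) = -179/2.
[GEF] = ½·((85/14)·(-7−(-20)) + (19/2)·(-20−(-27/7)) + (-17)·(-27/7−(-7))) = ½·(1105/14 − 2147/14 − 374/7) = -895/14, so the D-coordinate is (-895/14)/(-179/2) = 5/7.
[DGF] = ½·(10·(-27/7−(-20)) + (85/14)·(-20−0) + (-17)·(0−(-27/7))) = ½·(1130/7 − 850/7 − 459/7) = -179/14, so the E-coordinate is 1/7.
[DEG] = ½·(10·(-7−(-27/7)) + (19/2)·(-27/7−0) + (85/14)·(0−(-7))) = ½·(-220/7 − 513/14 + 85/2) = -179/14, so the F-coordinate is 1/7.
Check: 5/7 + 1/7 + 1/7 = 1.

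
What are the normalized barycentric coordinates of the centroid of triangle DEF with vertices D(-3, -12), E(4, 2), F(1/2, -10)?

(1/3, 1/3, 1/3)

The centroid is the average of the vertices, so each weight is 1/3.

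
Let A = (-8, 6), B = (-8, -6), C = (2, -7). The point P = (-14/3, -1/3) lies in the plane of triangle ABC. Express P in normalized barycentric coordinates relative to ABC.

(1/2, 1/6, 1/3)

Signed area of the reference triangle: [ABC] = ½·((-8)·(-6−(-7)) + (-8)·(-7−6) + 2·(6−(-6))) = ½·(-8 + 104 + 24) = 60.
[PBC] = ½·((-14/3)·(-6−(-7)) + (-8)·(-7−(-1/3)) + 2·(-1/3−(-6))) = ½·(-14/3 + 160/3 + 34/3) = 30, so the A-coordinate is 30/60 = 1/2.
[APC] = ½·((-8)·(-1/3−(-7)) + (-14/3)·(-7−6) + 2·(6−(-1/3))) = ½·(-160/3 + 182/3 + 38/3) = 10, so the B-coordinate is 1/6.
[ABP] = ½·((-8)·(-6−(-1/3)) + (-8)·(-1/3−6) + (-14/3)·(6−(-6))) = ½·(136/3 + 152/3 − 56) = 20, so the C-coordinate is 1/3.
Check: 1/2 + 1/6 + 1/3 = 1.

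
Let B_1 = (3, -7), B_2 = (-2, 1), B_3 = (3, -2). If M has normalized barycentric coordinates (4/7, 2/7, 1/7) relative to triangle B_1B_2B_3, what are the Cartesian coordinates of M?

M = (4/7)·B_1 + (2/7)·B_2 + (1/7)·B_3.
x-coordinate: (4/7)·3 + (2/7)·(-2) + (1/7)·3 = 11/7.
y-coordinate: (4/7)·(-7) + (2/7)·1 + (1/7)·(-2) = -4.

(11/7, -4)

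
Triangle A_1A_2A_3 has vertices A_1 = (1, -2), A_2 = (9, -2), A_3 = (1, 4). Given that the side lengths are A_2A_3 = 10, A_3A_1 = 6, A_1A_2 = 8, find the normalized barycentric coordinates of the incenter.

The incenter has barycentric coordinates proportional to the opposite side lengths: (10 : 6 : 8).
Normalizing by 10+6+8 = 24 gives (5/12, 1/4, 1/3).

(5/12, 1/4, 1/3)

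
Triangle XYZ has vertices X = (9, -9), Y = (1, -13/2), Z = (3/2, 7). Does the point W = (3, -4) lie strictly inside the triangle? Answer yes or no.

Barycentric coordinates of W: (103/437, 234/437, 100/437).
The three coordinates are positive, positive, positive; a point is interior exactly when all three are positive.

yes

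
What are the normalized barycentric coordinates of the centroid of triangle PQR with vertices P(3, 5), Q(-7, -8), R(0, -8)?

(1/3, 1/3, 1/3)

The centroid is the average of the vertices, so each weight is 1/3.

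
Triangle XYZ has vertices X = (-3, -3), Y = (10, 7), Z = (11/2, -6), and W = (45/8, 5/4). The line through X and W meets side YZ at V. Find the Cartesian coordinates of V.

Barycentric coordinates of W with respect to XYZ: (1/4, 1/2, 1/4).
On side YZ the X-coordinate is zero; dropping W's X-weight 1/4 and renormalizing the remaining 1/2 : 1/4 gives weights 2/3, 1/3 on Y, Z.
V = (2/3)·(10, 7) + (1/3)·(11/2, -6) = (17/2, 8/3).

(17/2, 8/3)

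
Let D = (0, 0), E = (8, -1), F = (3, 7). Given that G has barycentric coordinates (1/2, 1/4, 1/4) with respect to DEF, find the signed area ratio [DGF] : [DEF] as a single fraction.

The signed ratio [DGF]/[DEF] equals the barycentric coordinate of G at vertex E, which is 1/4.

1/4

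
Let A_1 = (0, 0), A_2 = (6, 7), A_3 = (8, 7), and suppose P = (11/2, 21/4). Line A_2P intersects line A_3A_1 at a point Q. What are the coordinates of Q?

(16/3, 14/3)

Barycentric coordinates of P with respect to A_1A_2A_3: (1/4, 1/4, 1/2).
On side A_3A_1 the A_2-coordinate is zero; dropping P's A_2-weight 1/4 and renormalizing the remaining 1/2 : 1/4 gives weights 2/3, 1/3 on A_3, A_1.
Q = (2/3)·(8, 7) + (1/3)·(0, 0) = (16/3, 14/3).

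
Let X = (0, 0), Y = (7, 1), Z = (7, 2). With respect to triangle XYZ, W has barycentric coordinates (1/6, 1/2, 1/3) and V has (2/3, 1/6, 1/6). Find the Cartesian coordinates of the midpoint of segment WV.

(49/12, 5/6)

Barycentric coordinates of the midpoint are the average: (5/12, 1/3, 1/4).
Converting: (5/12)·X + (1/3)·Y + (1/4)·Z = (49/12, 5/6).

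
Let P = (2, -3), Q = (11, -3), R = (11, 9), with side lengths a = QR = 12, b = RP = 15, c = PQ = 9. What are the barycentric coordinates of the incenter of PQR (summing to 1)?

The incenter has barycentric coordinates proportional to the opposite side lengths: (12 : 15 : 9).
Normalizing by 12+15+9 = 36 gives (1/3, 5/12, 1/4).

(1/3, 5/12, 1/4)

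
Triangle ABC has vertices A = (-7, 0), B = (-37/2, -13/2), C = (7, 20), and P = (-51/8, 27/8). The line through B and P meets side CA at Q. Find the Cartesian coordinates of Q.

(-7/3, 20/3)

Barycentric coordinates of P with respect to ABC: (1/2, 1/4, 1/4).
On side CA the B-coordinate is zero; dropping P's B-weight 1/4 and renormalizing the remaining 1/4 : 1/2 gives weights 1/3, 2/3 on C, A.
Q = (1/3)·(7, 20) + (2/3)·(-7, 0) = (-7/3, 20/3).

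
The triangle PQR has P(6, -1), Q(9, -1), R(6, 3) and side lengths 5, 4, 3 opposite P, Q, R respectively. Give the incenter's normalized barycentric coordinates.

The incenter has barycentric coordinates proportional to the opposite side lengths: (5 : 4 : 3).
Normalizing by 5+4+3 = 12 gives (5/12, 1/3, 1/4).

(5/12, 1/3, 1/4)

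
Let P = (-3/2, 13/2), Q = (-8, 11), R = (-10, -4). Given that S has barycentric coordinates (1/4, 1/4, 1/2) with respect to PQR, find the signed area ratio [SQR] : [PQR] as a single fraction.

1/4

The signed ratio [SQR]/[PQR] equals the barycentric coordinate of S at vertex P, which is 1/4.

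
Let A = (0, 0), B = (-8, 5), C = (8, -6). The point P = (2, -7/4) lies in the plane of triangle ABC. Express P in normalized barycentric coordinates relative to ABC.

Signed area of the reference triangle: [ABC] = ½·(0·(5−(-6)) + (-8)·(-6−0) + 8·(0−5)) = ½·(0 + 48 − 40) = 4.
[PBC] = ½·(2·(5−(-6)) + (-8)·(-6−(-7/4)) + 8·(-7/4−5)) = ½·(22 + 34 − 54) = 1, so the A-coordinate is 1/4 = 1/4.
[APC] = ½·(0·(-7/4−(-6)) + 2·(-6−0) + 8·(0−(-7/4))) = ½·(0 − 12 + 14) = 1, so the B-coordinate is 1/4.
[ABP] = ½·(0·(5−(-7/4)) + (-8)·(-7/4−0) + 2·(0−5)) = ½·(0 + 14 − 10) = 2, so the C-coordinate is 1/2.

(1/4, 1/4, 1/2)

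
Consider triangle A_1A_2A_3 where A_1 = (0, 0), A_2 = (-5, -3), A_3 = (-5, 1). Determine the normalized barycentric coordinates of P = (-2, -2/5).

Signed area of the reference triangle: [A_1A_2A_3] = ½·(0·(-3−1) + (-5)·(1−0) + (-5)·(0−(-3))) = ½·(0 − 5 − 15) = -10.
[PA_2A_3] = ½·((-2)·(-3−1) + (-5)·(1−(-2/5)) + (-5)·(-2/5−(-3))) = ½·(8 − 7 − 13) = -6, so the A_1-coordinate is (-6)/(-10) = 3/5.
[A_1PA_3] = ½·(0·(-2/5−1) + (-2)·(1−0) + (-5)·(0−(-2/5))) = ½·(0 − 2 − 2) = -2, so the A_2-coordinate is 1/5.
[A_1A_2P] = ½·(0·(-3−(-2/5)) + (-5)·(-2/5−0) + (-2)·(0−(-3))) = ½·(0 + 2 − 6) = -2, so the A_3-coordinate is 1/5.
Check: 3/5 + 1/5 + 1/5 = 1.

(3/5, 1/5, 1/5)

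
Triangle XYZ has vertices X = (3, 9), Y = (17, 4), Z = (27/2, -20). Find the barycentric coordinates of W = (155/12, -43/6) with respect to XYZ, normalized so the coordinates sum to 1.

(1/6, 1/3, 1/2)

Signed area of the reference triangle: [XYZ] = ½·(3·(4−(-20)) + 17·(-20−9) + (27/2)·(9−4)) = ½·(72 − 493 + 135/2) = -707/4.
[WYZ] = ½·((155/12)·(4−(-20)) + 17·(-20−(-43/6)) + (27/2)·(-43/6−4)) = ½·(310 − 1309/6 − 603/4) = -707/24, so the X-coordinate is (-707/24)/(-707/4) = 1/6.
[XWZ] = ½·(3·(-43/6−(-20)) + (155/12)·(-20−9) + (27/2)·(9−(-43/6))) = ½·(77/2 − 4495/12 + 873/4) = -707/12, so the Y-coordinate is 1/3.
[XYW] = ½·(3·(4−(-43/6)) + 17·(-43/6−9) + (155/12)·(9−4)) = ½·(67/2 − 1649/6 + 775/12) = -707/8, so the Z-coordinate is 1/2.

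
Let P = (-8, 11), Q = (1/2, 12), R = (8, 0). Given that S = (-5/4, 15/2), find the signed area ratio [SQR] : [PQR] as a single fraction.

[PQR] = ½·((-8)·(12−0) + (1/2)·(0−11) + 8·(11−12)) = ½·(-96 − 11/2 − 8) = -219/4.
[SQR] = ½·((-5/4)·(12−0) + (1/2)·(0−(15/2)) + 8·(15/2−12)) = ½·(-15 − 15/4 − 36) = -219/8, so the ratio is (-219/8)/(-219/4) = 1/2.

1/2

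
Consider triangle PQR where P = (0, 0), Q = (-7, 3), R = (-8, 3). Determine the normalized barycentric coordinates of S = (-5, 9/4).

Signed area of the reference triangle: [PQR] = ½·(0·(3−3) + (-7)·(3−0) + (-8)·(0−3)) = ½·(0 − 21 + 24) = 3/2.
[SQR] = ½·((-5)·(3−3) + (-7)·(3−(9/4)) + (-8)·(9/4−3)) = ½·(0 − 21/4 + 6) = 3/8, so the P-coordinate is (3/8)/(3/2) = 1/4.
[PSR] = ½·(0·(9/4−3) + (-5)·(3−0) + (-8)·(0−(9/4))) = ½·(0 − 15 + 18) = 3/2, so the Q-coordinate is 1.
[PQS] = ½·(0·(3−(9/4)) + (-7)·(9/4−0) + (-5)·(0−3)) = ½·(0 − 63/4 + 15) = -3/8, so the R-coordinate is -1/4.
Check: 1/4 + 1 − 1/4 = 1.

(1/4, 1, -1/4)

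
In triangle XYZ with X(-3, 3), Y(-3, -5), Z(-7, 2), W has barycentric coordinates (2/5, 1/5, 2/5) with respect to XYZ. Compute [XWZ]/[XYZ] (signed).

1/5

The signed ratio [XWZ]/[XYZ] equals the barycentric coordinate of W at vertex Y, which is 1/5.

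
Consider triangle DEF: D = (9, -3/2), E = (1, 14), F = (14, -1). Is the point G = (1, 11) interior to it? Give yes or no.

no

Barycentric coordinates of G: (78/163, 133/163, -48/163).
The three coordinates are positive, positive, negative; a point is interior exactly when all three are positive.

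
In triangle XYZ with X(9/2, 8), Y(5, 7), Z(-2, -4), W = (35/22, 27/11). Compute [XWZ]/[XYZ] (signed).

1/11

[XYZ] = ½·((9/2)·(7−(-4)) + 5·(-4−8) + (-2)·(8−7)) = ½·(99/2 − 60 − 2) = -25/4.
[XWZ] = ½·((9/2)·(27/11−(-4)) + (35/22)·(-4−8) + (-2)·(8−(27/11))) = ½·(639/22 − 210/11 − 122/11) = -25/44, so the ratio is (-25/44)/(-25/4) = 1/11.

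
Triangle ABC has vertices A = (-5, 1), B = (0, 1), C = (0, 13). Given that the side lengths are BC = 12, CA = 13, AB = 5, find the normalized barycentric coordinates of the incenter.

(2/5, 13/30, 1/6)

The incenter has barycentric coordinates proportional to the opposite side lengths: (12 : 13 : 5).
Normalizing by 12+13+5 = 30 gives (2/5, 13/30, 1/6).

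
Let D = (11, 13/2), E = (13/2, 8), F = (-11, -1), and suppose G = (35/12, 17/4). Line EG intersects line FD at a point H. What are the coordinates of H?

(11/5, 7/2)

Barycentric coordinates of G with respect to DEF: (1/2, 1/6, 1/3).
On side FD the E-coordinate is zero; dropping G's E-weight 1/6 and renormalizing the remaining 1/3 : 1/2 gives weights 2/5, 3/5 on F, D.
H = (2/5)·(-11, -1) + (3/5)·(11, 13/2) = (11/5, 7/2).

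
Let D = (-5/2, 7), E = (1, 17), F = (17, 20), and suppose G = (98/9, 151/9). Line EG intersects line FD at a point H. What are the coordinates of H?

Barycentric coordinates of G with respect to DEF: (2/9, 1/9, 2/3).
On side FD the E-coordinate is zero; dropping G's E-weight 1/9 and renormalizing the remaining 2/3 : 2/9 gives weights 3/4, 1/4 on F, D.
H = (3/4)·(17, 20) + (1/4)·(-5/2, 7) = (97/8, 67/4).

(97/8, 67/4)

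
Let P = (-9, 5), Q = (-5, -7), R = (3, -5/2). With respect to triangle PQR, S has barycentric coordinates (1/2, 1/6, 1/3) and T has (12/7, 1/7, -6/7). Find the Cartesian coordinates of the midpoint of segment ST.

(-242/21, 143/28)

Barycentric coordinates of the midpoint are the average: (31/28, 13/84, -11/42).
Converting: (31/28)·P + (13/84)·Q + (-11/42)·R = (-242/21, 143/28).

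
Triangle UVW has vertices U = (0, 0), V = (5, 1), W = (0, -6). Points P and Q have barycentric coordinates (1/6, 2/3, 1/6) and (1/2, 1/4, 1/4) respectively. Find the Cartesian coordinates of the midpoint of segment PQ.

Barycentric coordinates of the midpoint are the average: (1/3, 11/24, 5/24).
Converting: (1/3)·U + (11/24)·V + (5/24)·W = (55/24, -19/24).

(55/24, -19/24)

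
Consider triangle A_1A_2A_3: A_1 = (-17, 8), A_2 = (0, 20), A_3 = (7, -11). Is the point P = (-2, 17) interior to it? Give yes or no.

Barycentric coordinates of P: (83/611, 501/611, 27/611).
The three coordinates are positive, positive, positive; a point is interior exactly when all three are positive.

yes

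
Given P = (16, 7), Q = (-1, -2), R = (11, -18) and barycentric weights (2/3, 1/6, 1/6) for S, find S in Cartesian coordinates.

S = (2/3)·P + (1/6)·Q + (1/6)·R.
x-coordinate: (2/3)·16 + (1/6)·(-1) + (1/6)·11 = 37/3.
y-coordinate: (2/3)·7 + (1/6)·(-2) + (1/6)·(-18) = 4/3.

(37/3, 4/3)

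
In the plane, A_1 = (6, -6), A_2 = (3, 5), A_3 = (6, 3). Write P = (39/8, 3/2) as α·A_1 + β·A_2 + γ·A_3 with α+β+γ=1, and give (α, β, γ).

(1/4, 3/8, 3/8)

Signed area of the reference triangle: [A_1A_2A_3] = ½·(6·(5−3) + 3·(3−(-6)) + 6·(-6−5)) = ½·(12 + 27 − 66) = -27/2.
[PA_2A_3] = ½·((39/8)·(5−3) + 3·(3−(3/2)) + 6·(3/2−5)) = ½·(39/4 + 9/2 − 21) = -27/8, so the A_1-coordinate is (-27/8)/(-27/2) = 1/4.
[A_1PA_3] = ½·(6·(3/2−3) + (39/8)·(3−(-6)) + 6·(-6−(3/2))) = ½·(-9 + 351/8 − 45) = -81/16, so the A_2-coordinate is 3/8.
[A_1A_2P] = ½·(6·(5−(3/2)) + 3·(3/2−(-6)) + (39/8)·(-6−5)) = ½·(21 + 45/2 − 429/8) = -81/16, so the A_3-coordinate is 3/8.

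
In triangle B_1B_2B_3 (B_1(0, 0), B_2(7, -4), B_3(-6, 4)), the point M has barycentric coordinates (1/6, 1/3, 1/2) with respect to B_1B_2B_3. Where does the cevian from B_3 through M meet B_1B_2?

Line B_3M meets B_1B_2 where the B_3-coordinate vanishes; zeroing M's B_3-weight and renormalizing leaves B_1, B_2-weights 1/6 : 1/3 → (1/3, 2/3).
So N = (1/3)·B_1 + (2/3)·B_2 = (14/3, -8/3).

(14/3, -8/3)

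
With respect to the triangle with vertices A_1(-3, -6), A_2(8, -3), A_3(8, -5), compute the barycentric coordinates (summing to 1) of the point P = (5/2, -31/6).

(1/2, 1/6, 1/3)

Signed area of the reference triangle: [A_1A_2A_3] = ½·((-3)·(-3−(-5)) + 8·(-5−(-6)) + 8·(-6−(-3))) = ½·(-6 + 8 − 24) = -11.
[PA_2A_3] = ½·((5/2)·(-3−(-5)) + 8·(-5−(-31/6)) + 8·(-31/6−(-3))) = ½·(5 + 4/3 − 52/3) = -11/2, so the A_1-coordinate is (-11/2)/(-11) = 1/2.
[A_1PA_3] = ½·((-3)·(-31/6−(-5)) + (5/2)·(-5−(-6)) + 8·(-6−(-31/6))) = ½·(1/2 + 5/2 − 20/3) = -11/6, so the A_2-coordinate is 1/6.
[A_1A_2P] = ½·((-3)·(-3−(-31/6)) + 8·(-31/6−(-6)) + (5/2)·(-6−(-3))) = ½·(-13/2 + 20/3 − 15/2) = -11/3, so the A_3-coordinate is 1/3.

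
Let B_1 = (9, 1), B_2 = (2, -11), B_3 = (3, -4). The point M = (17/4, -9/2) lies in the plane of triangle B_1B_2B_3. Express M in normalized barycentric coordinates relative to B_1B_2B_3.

(1/4, 1/4, 1/2)

Signed area of the reference triangle: [B_1B_2B_3] = ½·(9·(-11−(-4)) + 2·(-4−1) + 3·(1−(-11))) = ½·(-63 − 10 + 36) = -37/2.
[MB_2B_3] = ½·((17/4)·(-11−(-4)) + 2·(-4−(-9/2)) + 3·(-9/2−(-11))) = ½·(-119/4 + 1 + 39/2) = -37/8, so the B_1-coordinate is (-37/8)/(-37/2) = 1/4.
[B_1MB_3] = ½·(9·(-9/2−(-4)) + (17/4)·(-4−1) + 3·(1−(-9/2))) = ½·(-9/2 − 85/4 + 33/2) = -37/8, so the B_2-coordinate is 1/4.
[B_1B_2M] = ½·(9·(-11−(-9/2)) + 2·(-9/2−1) + (17/4)·(1−(-11))) = ½·(-117/2 − 11 + 51) = -37/4, so the B_3-coordinate is 1/2.
Check: 1/4 + 1/4 + 1/2 = 1.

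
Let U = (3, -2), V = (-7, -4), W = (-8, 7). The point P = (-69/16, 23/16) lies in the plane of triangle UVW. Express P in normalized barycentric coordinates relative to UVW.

(5/16, 1/4, 7/16)

Signed area of the reference triangle: [UVW] = ½·(3·(-4−7) + (-7)·(7−(-2)) + (-8)·(-2−(-4))) = ½·(-33 − 63 − 16) = -56.
[PVW] = ½·((-69/16)·(-4−7) + (-7)·(7−(23/16)) + (-8)·(23/16−(-4))) = ½·(759/16 − 623/16 − 87/2) = -35/2, so the U-coordinate is (-35/2)/(-56) = 5/16.
[UPW] = ½·(3·(23/16−7) + (-69/16)·(7−(-2)) + (-8)·(-2−(23/16))) = ½·(-267/16 − 621/16 + 55/2) = -14, so the V-coordinate is 1/4.
[UVP] = ½·(3·(-4−(23/16)) + (-7)·(23/16−(-2)) + (-69/16)·(-2−(-4))) = ½·(-261/16 − 385/16 − 69/8) = -49/2, so the W-coordinate is 7/16.
Check: 5/16 + 1/4 + 7/16 = 1.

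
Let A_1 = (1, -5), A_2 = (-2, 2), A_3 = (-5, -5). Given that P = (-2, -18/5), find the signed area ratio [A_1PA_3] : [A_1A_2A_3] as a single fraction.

1/5

[A_1A_2A_3] = ½·(1·(2−(-5)) + (-2)·(-5−(-5)) + (-5)·(-5−2)) = ½·(7 + 0 + 35) = 21.
[A_1PA_3] = ½·(1·(-18/5−(-5)) + (-2)·(-5−(-5)) + (-5)·(-5−(-18/5))) = ½·(7/5 + 0 + 7) = 21/5, so the ratio is (21/5)/21 = 1/5.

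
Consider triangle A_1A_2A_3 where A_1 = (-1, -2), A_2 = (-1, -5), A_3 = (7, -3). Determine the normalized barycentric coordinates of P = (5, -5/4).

Signed area of the reference triangle: [A_1A_2A_3] = ½·((-1)·(-5−(-3)) + (-1)·(-3−(-2)) + 7·(-2−(-5))) = ½·(2 + 1 + 21) = 12.
[PA_2A_3] = ½·(5·(-5−(-3)) + (-1)·(-3−(-5/4)) + 7·(-5/4−(-5))) = ½·(-10 + 7/4 + 105/4) = 9, so the A_1-coordinate is 9/12 = 3/4.
[A_1PA_3] = ½·((-1)·(-5/4−(-3)) + 5·(-3−(-2)) + 7·(-2−(-5/4))) = ½·(-7/4 − 5 − 21/4) = -6, so the A_2-coordinate is -1/2.
[A_1A_2P] = ½·((-1)·(-5−(-5/4)) + (-1)·(-5/4−(-2)) + 5·(-2−(-5))) = ½·(15/4 − 3/4 + 15) = 9, so the A_3-coordinate is 3/4.
Check: 3/4 − 1/2 + 3/4 = 1.

(3/4, -1/2, 3/4)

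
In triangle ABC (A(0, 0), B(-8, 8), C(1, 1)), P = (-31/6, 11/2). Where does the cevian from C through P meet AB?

(-32/5, 32/5)

Barycentric coordinates of P with respect to ABC: (1/6, 2/3, 1/6).
On side AB the C-coordinate is zero; dropping P's C-weight 1/6 and renormalizing the remaining 1/6 : 2/3 gives weights 1/5, 4/5 on A, B.
Q = (1/5)·(0, 0) + (4/5)·(-8, 8) = (-32/5, 32/5).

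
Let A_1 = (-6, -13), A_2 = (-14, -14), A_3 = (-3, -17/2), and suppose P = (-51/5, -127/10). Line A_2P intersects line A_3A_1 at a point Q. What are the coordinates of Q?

Barycentric coordinates of P with respect to A_1A_2A_3: (1/5, 3/5, 1/5).
On side A_3A_1 the A_2-coordinate is zero; dropping P's A_2-weight 3/5 and renormalizing the remaining 1/5 : 1/5 gives weights 1/2, 1/2 on A_3, A_1.
Q = (1/2)·(-3, -17/2) + (1/2)·(-6, -13) = (-9/2, -43/4).

(-9/2, -43/4)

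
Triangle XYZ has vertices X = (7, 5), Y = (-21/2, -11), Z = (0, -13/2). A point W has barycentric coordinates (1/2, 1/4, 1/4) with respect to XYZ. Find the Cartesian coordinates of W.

(7/8, -15/8)

W = (1/2)·X + (1/4)·Y + (1/4)·Z.
x-coordinate: (1/2)·7 + (1/4)·(-21/2) + (1/4)·0 = 7/8.
y-coordinate: (1/2)·5 + (1/4)·(-11) + (1/4)·(-13/2) = -15/8.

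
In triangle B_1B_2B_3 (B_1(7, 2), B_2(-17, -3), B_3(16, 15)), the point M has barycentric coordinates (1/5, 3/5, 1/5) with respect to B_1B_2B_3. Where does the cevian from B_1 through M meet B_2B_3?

Line B_1M meets B_2B_3 where the B_1-coordinate vanishes; zeroing M's B_1-weight and renormalizing leaves B_2, B_3-weights 3/5 : 1/5 → (3/4, 1/4).
So N = (3/4)·B_2 + (1/4)·B_3 = (-35/4, 3/2).

(-35/4, 3/2)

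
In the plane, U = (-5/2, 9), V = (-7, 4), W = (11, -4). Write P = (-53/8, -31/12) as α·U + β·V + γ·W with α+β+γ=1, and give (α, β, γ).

(-11/12, 5/3, 1/4)

Signed area of the reference triangle: [UVW] = ½·((-5/2)·(4−(-4)) + (-7)·(-4−9) + 11·(9−4)) = ½·(-20 + 91 + 55) = 63.
[PVW] = ½·((-53/8)·(4−(-4)) + (-7)·(-4−(-31/12)) + 11·(-31/12−4)) = ½·(-53 + 119/12 − 869/12) = -231/4, so the U-coordinate is (-231/4)/63 = -11/12.
[UPW] = ½·((-5/2)·(-31/12−(-4)) + (-53/8)·(-4−9) + 11·(9−(-31/12))) = ½·(-85/24 + 689/8 + 1529/12) = 105, so the V-coordinate is 5/3.
[UVP] = ½·((-5/2)·(4−(-31/12)) + (-7)·(-31/12−9) + (-53/8)·(9−4)) = ½·(-395/24 + 973/12 − 265/8) = 63/4, so the W-coordinate is 1/4.
Check: -11/12 + 5/3 + 1/4 = 1.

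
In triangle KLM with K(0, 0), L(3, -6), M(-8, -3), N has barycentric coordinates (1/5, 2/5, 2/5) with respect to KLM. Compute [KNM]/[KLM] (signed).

The signed ratio [KNM]/[KLM] equals the barycentric coordinate of N at vertex L, which is 2/5.

2/5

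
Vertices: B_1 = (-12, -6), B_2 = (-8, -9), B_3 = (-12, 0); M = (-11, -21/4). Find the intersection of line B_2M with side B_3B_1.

Barycentric coordinates of M with respect to B_1B_2B_3: (1/2, 1/4, 1/4).
On side B_3B_1 the B_2-coordinate is zero; dropping M's B_2-weight 1/4 and renormalizing the remaining 1/4 : 1/2 gives weights 1/3, 2/3 on B_3, B_1.
N = (1/3)·(-12, 0) + (2/3)·(-12, -6) = (-12, -4).

(-12, -4)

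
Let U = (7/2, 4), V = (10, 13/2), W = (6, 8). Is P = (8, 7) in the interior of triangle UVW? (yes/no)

yes

Barycentric coordinates of P: (4/79, 42/79, 33/79).
The three coordinates are positive, positive, positive; a point is interior exactly when all three are positive.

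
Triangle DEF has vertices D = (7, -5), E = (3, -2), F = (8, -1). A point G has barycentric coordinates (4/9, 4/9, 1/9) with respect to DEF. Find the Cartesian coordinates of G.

G = (4/9)·D + (4/9)·E + (1/9)·F.
x-coordinate: (4/9)·7 + (4/9)·3 + (1/9)·8 = 16/3.
y-coordinate: (4/9)·(-5) + (4/9)·(-2) + (1/9)·(-1) = -29/9.

(16/3, -29/9)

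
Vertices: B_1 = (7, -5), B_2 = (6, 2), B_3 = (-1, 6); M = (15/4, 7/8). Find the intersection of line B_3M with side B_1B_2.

Barycentric coordinates of M with respect to B_1B_2B_3: (3/8, 1/4, 3/8).
On side B_1B_2 the B_3-coordinate is zero; dropping M's B_3-weight 3/8 and renormalizing the remaining 3/8 : 1/4 gives weights 3/5, 2/5 on B_1, B_2.
N = (3/5)·(7, -5) + (2/5)·(6, 2) = (33/5, -11/5).

(33/5, -11/5)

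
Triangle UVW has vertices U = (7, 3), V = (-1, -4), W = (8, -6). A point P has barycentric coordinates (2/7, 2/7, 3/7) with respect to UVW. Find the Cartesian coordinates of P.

(36/7, -20/7)

P = (2/7)·U + (2/7)·V + (3/7)·W.
x-coordinate: (2/7)·7 + (2/7)·(-1) + (3/7)·8 = 36/7.
y-coordinate: (2/7)·3 + (2/7)·(-4) + (3/7)·(-6) = -20/7.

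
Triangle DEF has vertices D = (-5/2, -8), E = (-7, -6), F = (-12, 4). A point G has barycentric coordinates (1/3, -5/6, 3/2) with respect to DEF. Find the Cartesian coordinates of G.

G = (1/3)·D + (-5/6)·E + (3/2)·F.
x-coordinate: (1/3)·(-5/2) + (-5/6)·(-7) + (3/2)·(-12) = -13.
y-coordinate: (1/3)·(-8) + (-5/6)·(-6) + (3/2)·4 = 25/3.

(-13, 25/3)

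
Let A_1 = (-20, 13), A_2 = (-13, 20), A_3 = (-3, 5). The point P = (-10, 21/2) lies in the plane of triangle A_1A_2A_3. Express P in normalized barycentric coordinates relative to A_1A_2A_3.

Signed area of the reference triangle: [A_1A_2A_3] = ½·((-20)·(20−5) + (-13)·(5−13) + (-3)·(13−20)) = ½·(-300 + 104 + 21) = -175/2.
[PA_2A_3] = ½·((-10)·(20−5) + (-13)·(5−(21/2)) + (-3)·(21/2−20)) = ½·(-150 + 143/2 + 57/2) = -25, so the A_1-coordinate is (-25)/(-175/2) = 2/7.
[A_1PA_3] = ½·((-20)·(21/2−5) + (-10)·(5−13) + (-3)·(13−(21/2))) = ½·(-110 + 80 − 15/2) = -75/4, so the A_2-coordinate is 3/14.
[A_1A_2P] = ½·((-20)·(20−(21/2)) + (-13)·(21/2−13) + (-10)·(13−20)) = ½·(-190 + 65/2 + 70) = -175/4, so the A_3-coordinate is 1/2.
Check: 2/7 + 3/14 + 1/2 = 1.

(2/7, 3/14, 1/2)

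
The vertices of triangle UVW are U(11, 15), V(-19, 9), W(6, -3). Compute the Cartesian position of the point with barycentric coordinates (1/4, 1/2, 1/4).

(-21/4, 15/2)

P = (1/4)·U + (1/2)·V + (1/4)·W.
x-coordinate: (1/4)·11 + (1/2)·(-19) + (1/4)·6 = -21/4.
y-coordinate: (1/4)·15 + (1/2)·9 + (1/4)·(-3) = 15/2.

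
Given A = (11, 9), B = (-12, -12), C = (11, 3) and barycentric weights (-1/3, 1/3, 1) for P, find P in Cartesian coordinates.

P = (-1/3)·A + (1/3)·B + 1·C.
x-coordinate: (-1/3)·11 + (1/3)·(-12) + 1·11 = 10/3.
y-coordinate: (-1/3)·9 + (1/3)·(-12) + 1·3 = -4.

(10/3, -4)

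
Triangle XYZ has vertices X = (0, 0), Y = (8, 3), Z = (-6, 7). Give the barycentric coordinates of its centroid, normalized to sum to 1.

(1/3, 1/3, 1/3)

The centroid is the average of the vertices, so each weight is 1/3.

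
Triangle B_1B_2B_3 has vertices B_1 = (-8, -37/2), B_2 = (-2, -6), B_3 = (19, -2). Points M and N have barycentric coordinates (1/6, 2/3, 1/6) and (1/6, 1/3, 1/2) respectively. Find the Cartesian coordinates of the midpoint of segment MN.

Barycentric coordinates of the midpoint are the average: (1/6, 1/2, 1/3).
Converting: (1/6)·B_1 + (1/2)·B_2 + (1/3)·B_3 = (4, -27/4).

(4, -27/4)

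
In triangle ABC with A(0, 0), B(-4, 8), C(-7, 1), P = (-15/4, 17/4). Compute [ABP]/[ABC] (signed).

1/4

[ABC] = ½·(0·(8−1) + (-4)·(1−0) + (-7)·(0−8)) = ½·(0 − 4 + 56) = 26.
[ABP] = ½·(0·(8−(17/4)) + (-4)·(17/4−0) + (-15/4)·(0−8)) = ½·(0 − 17 + 30) = 13/2, so the ratio is (13/2)/26 = 1/4.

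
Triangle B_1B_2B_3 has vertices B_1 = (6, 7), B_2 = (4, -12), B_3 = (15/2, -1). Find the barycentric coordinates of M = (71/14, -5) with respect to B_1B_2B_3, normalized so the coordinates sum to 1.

(2/7, 4/7, 1/7)

Signed area of the reference triangle: [B_1B_2B_3] = ½·(6·(-12−(-1)) + 4·(-1−7) + (15/2)·(7−(-12))) = ½·(-66 − 32 + 285/2) = 89/4.
[MB_2B_3] = ½·((71/14)·(-12−(-1)) + 4·(-1−(-5)) + (15/2)·(-5−(-12))) = ½·(-781/14 + 16 + 105/2) = 89/14, so the B_1-coordinate is (89/14)/(89/4) = 2/7.
[B_1MB_3] = ½·(6·(-5−(-1)) + (71/14)·(-1−7) + (15/2)·(7−(-5))) = ½·(-24 − 284/7 + 90) = 89/7, so the B_2-coordinate is 4/7.
[B_1B_2M] = ½·(6·(-12−(-5)) + 4·(-5−7) + (71/14)·(7−(-12))) = ½·(-42 − 48 + 1349/14) = 89/28, so the B_3-coordinate is 1/7.
Check: 2/7 + 4/7 + 1/7 = 1.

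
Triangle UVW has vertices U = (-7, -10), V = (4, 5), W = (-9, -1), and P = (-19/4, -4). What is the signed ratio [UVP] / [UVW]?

1/4

[UVW] = ½·((-7)·(5−(-1)) + 4·(-1−(-10)) + (-9)·(-10−5)) = ½·(-42 + 36 + 135) = 129/2.
[UVP] = ½·((-7)·(5−(-4)) + 4·(-4−(-10)) + (-19/4)·(-10−5)) = ½·(-63 + 24 + 285/4) = 129/8, so the ratio is (129/8)/(129/2) = 1/4.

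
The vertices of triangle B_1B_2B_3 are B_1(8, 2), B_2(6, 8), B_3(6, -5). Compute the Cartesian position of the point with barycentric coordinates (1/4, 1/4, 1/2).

M = (1/4)·B_1 + (1/4)·B_2 + (1/2)·B_3.
x-coordinate: (1/4)·8 + (1/4)·6 + (1/2)·6 = 13/2.
y-coordinate: (1/4)·2 + (1/4)·8 + (1/2)·(-5) = 0.

(13/2, 0)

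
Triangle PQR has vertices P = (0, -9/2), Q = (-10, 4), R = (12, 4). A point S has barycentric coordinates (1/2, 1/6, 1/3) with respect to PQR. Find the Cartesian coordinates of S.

S = (1/2)·P + (1/6)·Q + (1/3)·R.
x-coordinate: (1/2)·0 + (1/6)·(-10) + (1/3)·12 = 7/3.
y-coordinate: (1/2)·(-9/2) + (1/6)·4 + (1/3)·4 = -1/4.

(7/3, -1/4)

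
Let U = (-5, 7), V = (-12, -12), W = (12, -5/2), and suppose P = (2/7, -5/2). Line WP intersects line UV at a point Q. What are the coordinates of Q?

(-17/2, -5/2)

Barycentric coordinates of P with respect to UVW: (2/7, 2/7, 3/7).
On side UV the W-coordinate is zero; dropping P's W-weight 3/7 and renormalizing the remaining 2/7 : 2/7 gives weights 1/2, 1/2 on U, V.
Q = (1/2)·(-5, 7) + (1/2)·(-12, -12) = (-17/2, -5/2).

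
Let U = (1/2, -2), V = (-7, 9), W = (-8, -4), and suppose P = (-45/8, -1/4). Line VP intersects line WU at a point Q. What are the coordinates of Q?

(-31/6, -10/3)

Barycentric coordinates of P with respect to UVW: (1/4, 1/4, 1/2).
On side WU the V-coordinate is zero; dropping P's V-weight 1/4 and renormalizing the remaining 1/2 : 1/4 gives weights 2/3, 1/3 on W, U.
Q = (2/3)·(-8, -4) + (1/3)·(1/2, -2) = (-31/6, -10/3).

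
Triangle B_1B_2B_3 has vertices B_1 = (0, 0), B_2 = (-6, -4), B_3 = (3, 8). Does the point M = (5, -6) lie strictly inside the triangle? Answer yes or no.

no

Barycentric coordinates of M: (25/6, -29/18, -14/9).
The three coordinates are positive, negative, negative; a point is interior exactly when all three are positive.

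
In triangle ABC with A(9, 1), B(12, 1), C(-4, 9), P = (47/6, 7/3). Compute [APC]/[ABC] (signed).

1/3

[ABC] = ½·(9·(1−9) + 12·(9−1) + (-4)·(1−1)) = ½·(-72 + 96 + 0) = 12.
[APC] = ½·(9·(7/3−9) + (47/6)·(9−1) + (-4)·(1−(7/3))) = ½·(-60 + 188/3 + 16/3) = 4, so the ratio is 4/12 = 1/3.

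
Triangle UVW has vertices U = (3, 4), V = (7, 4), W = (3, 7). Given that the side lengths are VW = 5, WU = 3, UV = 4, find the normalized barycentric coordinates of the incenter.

(5/12, 1/4, 1/3)

The incenter has barycentric coordinates proportional to the opposite side lengths: (5 : 3 : 4).
Normalizing by 5+3+4 = 12 gives (5/12, 1/4, 1/3).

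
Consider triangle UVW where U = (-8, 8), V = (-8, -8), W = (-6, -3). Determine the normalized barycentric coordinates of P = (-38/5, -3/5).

(2/5, 2/5, 1/5)

Signed area of the reference triangle: [UVW] = ½·((-8)·(-8−(-3)) + (-8)·(-3−8) + (-6)·(8−(-8))) = ½·(40 + 88 − 96) = 16.
[PVW] = ½·((-38/5)·(-8−(-3)) + (-8)·(-3−(-3/5)) + (-6)·(-3/5−(-8))) = ½·(38 + 96/5 − 222/5) = 32/5, so the U-coordinate is (32/5)/16 = 2/5.
[UPW] = ½·((-8)·(-3/5−(-3)) + (-38/5)·(-3−8) + (-6)·(8−(-3/5))) = ½·(-96/5 + 418/5 − 258/5) = 32/5, so the V-coordinate is 2/5.
[UVP] = ½·((-8)·(-8−(-3/5)) + (-8)·(-3/5−8) + (-38/5)·(8−(-8))) = ½·(296/5 + 344/5 − 608/5) = 16/5, so the W-coordinate is 1/5.
Check: 2/5 + 2/5 + 1/5 = 1.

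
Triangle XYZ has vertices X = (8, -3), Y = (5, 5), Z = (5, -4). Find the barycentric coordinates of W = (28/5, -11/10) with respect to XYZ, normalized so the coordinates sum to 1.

(1/5, 3/10, 1/2)

Signed area of the reference triangle: [XYZ] = ½·(8·(5−(-4)) + 5·(-4−(-3)) + 5·(-3−5)) = ½·(72 − 5 − 40) = 27/2.
[WYZ] = ½·((28/5)·(5−(-4)) + 5·(-4−(-11/10)) + 5·(-11/10−5)) = ½·(252/5 − 29/2 − 61/2) = 27/10, so the X-coordinate is (27/10)/(27/2) = 1/5.
[XWZ] = ½·(8·(-11/10−(-4)) + (28/5)·(-4−(-3)) + 5·(-3−(-11/10))) = ½·(116/5 − 28/5 − 19/2) = 81/20, so the Y-coordinate is 3/10.
[XYW] = ½·(8·(5−(-11/10)) + 5·(-11/10−(-3)) + (28/5)·(-3−5)) = ½·(244/5 + 19/2 − 224/5) = 27/4, so the Z-coordinate is 1/2.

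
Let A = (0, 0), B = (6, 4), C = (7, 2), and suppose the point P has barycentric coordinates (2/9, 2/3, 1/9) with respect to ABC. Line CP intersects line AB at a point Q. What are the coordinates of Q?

Line CP meets AB where the C-coordinate vanishes; zeroing P's C-weight and renormalizing leaves A, B-weights 2/9 : 2/3 → (1/4, 3/4).
So Q = (1/4)·A + (3/4)·B = (9/2, 3).

(9/2, 3)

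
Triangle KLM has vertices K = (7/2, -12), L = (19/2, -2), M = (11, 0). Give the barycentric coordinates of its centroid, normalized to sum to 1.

(1/3, 1/3, 1/3)

The centroid is the average of the vertices, so each weight is 1/3.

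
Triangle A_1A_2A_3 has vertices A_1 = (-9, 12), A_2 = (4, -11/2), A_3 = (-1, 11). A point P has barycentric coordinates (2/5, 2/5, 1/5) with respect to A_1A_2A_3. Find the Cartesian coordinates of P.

P = (2/5)·A_1 + (2/5)·A_2 + (1/5)·A_3.
x-coordinate: (2/5)·(-9) + (2/5)·4 + (1/5)·(-1) = -11/5.
y-coordinate: (2/5)·12 + (2/5)·(-11/2) + (1/5)·11 = 24/5.

(-11/5, 24/5)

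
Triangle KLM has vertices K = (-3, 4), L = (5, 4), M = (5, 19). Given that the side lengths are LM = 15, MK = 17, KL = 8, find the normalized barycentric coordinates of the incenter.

(3/8, 17/40, 1/5)

The incenter has barycentric coordinates proportional to the opposite side lengths: (15 : 17 : 8).
Normalizing by 15+17+8 = 40 gives (3/8, 17/40, 1/5).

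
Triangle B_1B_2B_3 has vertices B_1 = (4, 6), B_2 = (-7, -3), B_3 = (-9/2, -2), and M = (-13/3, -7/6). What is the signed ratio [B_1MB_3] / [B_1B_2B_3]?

1/2

[B_1B_2B_3] = ½·(4·(-3−(-2)) + (-7)·(-2−6) + (-9/2)·(6−(-3))) = ½·(-4 + 56 − 81/2) = 23/4.
[B_1MB_3] = ½·(4·(-7/6−(-2)) + (-13/3)·(-2−6) + (-9/2)·(6−(-7/6))) = ½·(10/3 + 104/3 − 129/4) = 23/8, so the ratio is (23/8)/(23/4) = 1/2.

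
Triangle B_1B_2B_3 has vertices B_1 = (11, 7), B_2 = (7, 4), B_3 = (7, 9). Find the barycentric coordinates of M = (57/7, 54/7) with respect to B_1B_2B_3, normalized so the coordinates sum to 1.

(2/7, 1/7, 4/7)

Signed area of the reference triangle: [B_1B_2B_3] = ½·(11·(4−9) + 7·(9−7) + 7·(7−4)) = ½·(-55 + 14 + 21) = -10.
[MB_2B_3] = ½·((57/7)·(4−9) + 7·(9−(54/7)) + 7·(54/7−4)) = ½·(-285/7 + 9 + 26) = -20/7, so the B_1-coordinate is (-20/7)/(-10) = 2/7.
[B_1MB_3] = ½·(11·(54/7−9) + (57/7)·(9−7) + 7·(7−(54/7))) = ½·(-99/7 + 114/7 − 5) = -10/7, so the B_2-coordinate is 1/7.
[B_1B_2M] = ½·(11·(4−(54/7)) + 7·(54/7−7) + (57/7)·(7−4)) = ½·(-286/7 + 5 + 171/7) = -40/7, so the B_3-coordinate is 4/7.
Check: 2/7 + 1/7 + 4/7 = 1.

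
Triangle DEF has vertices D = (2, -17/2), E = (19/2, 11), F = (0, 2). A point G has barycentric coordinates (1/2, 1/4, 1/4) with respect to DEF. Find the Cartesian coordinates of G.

(27/8, -1)

G = (1/2)·D + (1/4)·E + (1/4)·F.
x-coordinate: (1/2)·2 + (1/4)·(19/2) + (1/4)·0 = 27/8.
y-coordinate: (1/2)·(-17/2) + (1/4)·11 + (1/4)·2 = -1.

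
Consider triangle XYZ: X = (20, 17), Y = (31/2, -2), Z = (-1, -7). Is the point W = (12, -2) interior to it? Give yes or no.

yes

Barycentric coordinates of W: (35/582, 69/97, 133/582).
The three coordinates are positive, positive, positive; a point is interior exactly when all three are positive.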